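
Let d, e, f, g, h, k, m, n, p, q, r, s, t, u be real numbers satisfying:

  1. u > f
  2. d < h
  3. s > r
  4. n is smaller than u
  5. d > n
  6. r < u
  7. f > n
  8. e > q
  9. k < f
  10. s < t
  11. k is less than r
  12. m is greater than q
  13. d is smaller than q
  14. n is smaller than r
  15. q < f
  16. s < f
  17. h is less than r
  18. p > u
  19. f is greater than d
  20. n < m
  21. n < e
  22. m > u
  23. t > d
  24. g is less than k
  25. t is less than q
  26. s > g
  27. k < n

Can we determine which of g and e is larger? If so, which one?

e

Link the given pairs in sequence: g < k; k < n; n < d; d < h; h < r; r < s; s < t; t < q; q < e.
Together: g < k < n < d < h < r < s < t < q < e.
So e is larger.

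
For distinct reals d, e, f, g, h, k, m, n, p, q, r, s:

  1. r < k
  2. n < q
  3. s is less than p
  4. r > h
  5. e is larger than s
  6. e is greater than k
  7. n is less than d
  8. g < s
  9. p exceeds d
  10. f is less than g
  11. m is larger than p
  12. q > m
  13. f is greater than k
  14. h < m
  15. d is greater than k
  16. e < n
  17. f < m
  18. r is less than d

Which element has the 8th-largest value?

g

The consecutive relations fix a unique order: h < r < k < f < g < s < e < n < d < p < m < q.
Counting 8 from the largest end gives g.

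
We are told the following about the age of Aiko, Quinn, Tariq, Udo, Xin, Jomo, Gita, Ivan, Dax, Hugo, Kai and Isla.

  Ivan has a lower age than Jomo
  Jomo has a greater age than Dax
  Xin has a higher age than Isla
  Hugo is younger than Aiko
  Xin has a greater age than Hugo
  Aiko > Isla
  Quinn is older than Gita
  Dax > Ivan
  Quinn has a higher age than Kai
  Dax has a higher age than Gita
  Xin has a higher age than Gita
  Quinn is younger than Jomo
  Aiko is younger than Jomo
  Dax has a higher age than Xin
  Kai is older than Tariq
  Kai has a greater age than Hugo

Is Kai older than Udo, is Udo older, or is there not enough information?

Following every chain through Kai: above Kai we get Quinn, Jomo; below Kai we get Hugo, Tariq.
Udo is not reached, and no chain runs the other way from Udo to Kai.
So the given relations leave the order of Kai and Udo undetermined.

undetermined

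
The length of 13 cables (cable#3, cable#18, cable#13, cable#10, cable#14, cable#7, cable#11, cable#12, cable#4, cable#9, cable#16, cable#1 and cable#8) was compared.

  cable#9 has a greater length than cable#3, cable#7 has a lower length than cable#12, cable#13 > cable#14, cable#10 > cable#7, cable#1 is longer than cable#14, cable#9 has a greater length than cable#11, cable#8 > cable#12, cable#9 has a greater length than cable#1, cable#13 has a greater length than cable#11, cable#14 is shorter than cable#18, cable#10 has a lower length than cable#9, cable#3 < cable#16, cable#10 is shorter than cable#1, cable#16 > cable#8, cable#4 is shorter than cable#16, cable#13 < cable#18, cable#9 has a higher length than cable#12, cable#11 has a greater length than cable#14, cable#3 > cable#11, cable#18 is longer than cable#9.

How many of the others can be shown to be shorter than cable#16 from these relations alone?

The elements the relations force below cable#16 are cable#14, cable#7, cable#11, cable#12, cable#3, cable#4, cable#8 — no chain reaches any other.
That is 7.

7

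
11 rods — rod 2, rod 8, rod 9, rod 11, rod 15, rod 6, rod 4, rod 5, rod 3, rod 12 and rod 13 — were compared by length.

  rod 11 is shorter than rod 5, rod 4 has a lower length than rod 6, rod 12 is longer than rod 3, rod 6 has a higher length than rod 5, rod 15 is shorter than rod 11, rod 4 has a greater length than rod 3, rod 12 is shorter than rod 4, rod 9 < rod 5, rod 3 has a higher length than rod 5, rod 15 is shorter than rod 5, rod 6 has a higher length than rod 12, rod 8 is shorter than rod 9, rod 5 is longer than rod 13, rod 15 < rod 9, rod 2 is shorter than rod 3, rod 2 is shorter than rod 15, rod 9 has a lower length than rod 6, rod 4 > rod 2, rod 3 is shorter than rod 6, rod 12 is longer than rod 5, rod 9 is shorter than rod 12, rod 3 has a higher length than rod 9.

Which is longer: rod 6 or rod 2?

Chaining the given relations: rod 2 < rod 15 < rod 9 < rod 5 < rod 3 < rod 12 < rod 4 < rod 6.
So rod 2 < rod 6; rod 6 is the longer of the two.

rod 6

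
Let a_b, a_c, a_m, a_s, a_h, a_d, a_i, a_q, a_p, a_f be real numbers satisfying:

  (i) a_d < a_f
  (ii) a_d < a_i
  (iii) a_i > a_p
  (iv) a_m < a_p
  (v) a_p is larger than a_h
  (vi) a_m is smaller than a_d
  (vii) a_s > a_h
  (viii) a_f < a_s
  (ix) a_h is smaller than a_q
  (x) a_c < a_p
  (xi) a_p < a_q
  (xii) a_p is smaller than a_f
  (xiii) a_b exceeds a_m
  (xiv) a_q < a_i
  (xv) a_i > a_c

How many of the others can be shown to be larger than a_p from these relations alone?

From a_p the given relations immediately reach a_q, a_f, a_i.
From those, a_s — 4 in total.
Nothing else is reachable above a_p; 4 in all.

4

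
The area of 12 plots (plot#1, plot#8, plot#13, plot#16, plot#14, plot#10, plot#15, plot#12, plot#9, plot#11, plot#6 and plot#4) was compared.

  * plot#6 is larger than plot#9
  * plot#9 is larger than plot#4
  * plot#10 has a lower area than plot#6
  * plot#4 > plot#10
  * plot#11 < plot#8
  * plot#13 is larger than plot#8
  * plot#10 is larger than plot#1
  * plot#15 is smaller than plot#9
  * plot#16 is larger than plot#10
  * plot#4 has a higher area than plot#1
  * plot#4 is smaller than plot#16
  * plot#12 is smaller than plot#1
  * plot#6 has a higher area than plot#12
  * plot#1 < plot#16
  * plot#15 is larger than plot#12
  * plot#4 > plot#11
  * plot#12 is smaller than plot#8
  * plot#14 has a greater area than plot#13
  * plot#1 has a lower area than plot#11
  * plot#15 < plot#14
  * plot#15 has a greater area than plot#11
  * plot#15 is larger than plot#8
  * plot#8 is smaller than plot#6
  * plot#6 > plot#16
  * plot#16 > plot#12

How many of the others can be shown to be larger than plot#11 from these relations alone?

The elements the relations force above plot#11 are plot#8, plot#4, plot#13, plot#15, plot#14, plot#9, plot#16, plot#6 — no chain reaches any other.
That is 8.

8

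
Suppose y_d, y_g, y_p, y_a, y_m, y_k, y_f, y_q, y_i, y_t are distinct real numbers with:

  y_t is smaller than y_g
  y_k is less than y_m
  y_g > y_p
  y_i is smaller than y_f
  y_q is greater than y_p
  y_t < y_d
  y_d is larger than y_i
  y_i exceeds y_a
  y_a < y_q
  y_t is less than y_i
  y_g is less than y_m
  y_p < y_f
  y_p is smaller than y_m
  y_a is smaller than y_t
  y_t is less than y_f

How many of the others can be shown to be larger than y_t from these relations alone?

From y_t the given relations immediately reach y_i, y_d, y_f, y_g.
From those, y_m — 5 in total.
No other element is forced above y_t by the given relations, so the count is 5.

5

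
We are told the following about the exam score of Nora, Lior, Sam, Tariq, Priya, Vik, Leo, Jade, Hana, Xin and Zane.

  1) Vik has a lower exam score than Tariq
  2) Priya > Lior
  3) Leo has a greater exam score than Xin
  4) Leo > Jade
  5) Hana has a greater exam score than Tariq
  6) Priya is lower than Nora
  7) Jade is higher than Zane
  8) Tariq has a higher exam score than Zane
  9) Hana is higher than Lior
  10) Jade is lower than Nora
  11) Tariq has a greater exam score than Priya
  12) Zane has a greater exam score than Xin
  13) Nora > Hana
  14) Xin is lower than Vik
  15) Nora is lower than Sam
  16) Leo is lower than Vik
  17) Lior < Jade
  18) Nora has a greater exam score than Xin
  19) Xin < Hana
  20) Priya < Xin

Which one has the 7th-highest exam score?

Chaining the given pairs: Lior < Priya < Xin < Zane < Jade < Leo < Vik < Tariq < Hana < Nora < Sam.
Counting 7 from the largest end gives Jade.

Jade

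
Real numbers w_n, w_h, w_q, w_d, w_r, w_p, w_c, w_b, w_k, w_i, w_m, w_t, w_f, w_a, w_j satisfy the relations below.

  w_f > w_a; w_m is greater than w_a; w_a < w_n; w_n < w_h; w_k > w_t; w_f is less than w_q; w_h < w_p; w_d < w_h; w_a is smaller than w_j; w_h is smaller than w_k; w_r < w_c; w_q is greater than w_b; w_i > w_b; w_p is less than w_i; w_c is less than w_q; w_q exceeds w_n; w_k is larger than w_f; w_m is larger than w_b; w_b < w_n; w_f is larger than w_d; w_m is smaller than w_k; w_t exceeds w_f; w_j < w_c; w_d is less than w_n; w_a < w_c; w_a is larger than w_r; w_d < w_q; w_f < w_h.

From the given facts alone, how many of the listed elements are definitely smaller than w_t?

4

The elements the relations force below w_t are w_r, w_a, w_d, w_f — no chain reaches any other.
That is 4.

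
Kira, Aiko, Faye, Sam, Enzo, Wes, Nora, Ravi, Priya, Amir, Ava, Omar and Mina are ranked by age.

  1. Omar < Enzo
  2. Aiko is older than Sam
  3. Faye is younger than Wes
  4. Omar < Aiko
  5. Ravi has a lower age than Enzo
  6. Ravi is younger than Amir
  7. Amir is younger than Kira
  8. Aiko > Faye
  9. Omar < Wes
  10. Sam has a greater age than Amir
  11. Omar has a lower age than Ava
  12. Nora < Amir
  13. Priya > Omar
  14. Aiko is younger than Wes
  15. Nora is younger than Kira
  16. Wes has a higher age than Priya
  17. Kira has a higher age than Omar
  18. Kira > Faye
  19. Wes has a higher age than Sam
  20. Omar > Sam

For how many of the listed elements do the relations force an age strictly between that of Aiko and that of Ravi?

The relations place Ravi below Aiko. An element lies strictly between them when it is forced above Ravi and also forced below Aiko.
Above Ravi: {Amir, Sam, Omar, Priya, Enzo, Kira, Ava, Wes}. Below Aiko: {Faye, Nora, Amir, Sam, Omar}.
Intersection: {Amir, Sam, Omar} — 3.

3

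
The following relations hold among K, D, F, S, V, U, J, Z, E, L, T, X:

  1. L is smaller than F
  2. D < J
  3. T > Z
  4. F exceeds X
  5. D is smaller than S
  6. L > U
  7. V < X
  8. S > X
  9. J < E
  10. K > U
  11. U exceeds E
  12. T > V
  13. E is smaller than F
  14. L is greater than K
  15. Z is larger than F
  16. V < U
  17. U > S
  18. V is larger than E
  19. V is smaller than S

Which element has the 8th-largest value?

X

The consecutive relations fix a unique order: D < J < E < V < X < S < U < K < L < F < Z < T.
Counting 8 from the largest end gives X.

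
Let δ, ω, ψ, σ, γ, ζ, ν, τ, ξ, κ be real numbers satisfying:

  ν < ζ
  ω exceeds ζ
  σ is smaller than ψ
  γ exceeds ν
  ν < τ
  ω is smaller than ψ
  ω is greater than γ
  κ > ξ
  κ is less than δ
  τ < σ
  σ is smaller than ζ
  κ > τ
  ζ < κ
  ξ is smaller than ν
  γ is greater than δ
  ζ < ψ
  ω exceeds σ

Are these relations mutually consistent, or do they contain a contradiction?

consistent

Every relation is compatible with ξ < ν < τ < σ < ζ < κ < δ < γ < ω < ψ; the set is consistent.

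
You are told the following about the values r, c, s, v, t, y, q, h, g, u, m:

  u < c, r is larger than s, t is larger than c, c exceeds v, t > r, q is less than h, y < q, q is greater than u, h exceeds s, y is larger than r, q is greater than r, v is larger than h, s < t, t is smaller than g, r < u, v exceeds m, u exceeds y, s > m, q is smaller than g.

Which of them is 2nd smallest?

s

Chaining the given pairs: m < s < r < y < u < q < h < v < c < t < g.
Counting 2 from the smallest end gives s.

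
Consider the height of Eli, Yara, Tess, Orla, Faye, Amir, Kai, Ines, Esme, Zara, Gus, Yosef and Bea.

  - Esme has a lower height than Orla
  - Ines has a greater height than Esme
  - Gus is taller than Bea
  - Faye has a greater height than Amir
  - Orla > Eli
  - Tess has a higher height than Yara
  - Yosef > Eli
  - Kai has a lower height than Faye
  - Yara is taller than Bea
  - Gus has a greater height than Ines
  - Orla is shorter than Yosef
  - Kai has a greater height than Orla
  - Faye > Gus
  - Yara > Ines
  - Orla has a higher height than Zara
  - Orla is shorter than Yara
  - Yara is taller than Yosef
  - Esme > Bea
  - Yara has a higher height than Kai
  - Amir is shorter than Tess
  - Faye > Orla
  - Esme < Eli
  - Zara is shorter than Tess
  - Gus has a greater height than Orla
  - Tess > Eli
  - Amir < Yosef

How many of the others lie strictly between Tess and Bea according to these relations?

The relations place Bea below Tess. An element lies strictly between them when it is forced above Bea and also forced below Tess.
Above Bea: {Esme, Eli, Ines, Orla, Gus, Kai, Yosef, Yara, Faye}. Below Tess: {Zara, Esme, Eli, Amir, Ines, Orla, Kai, Yosef, Yara}.
Intersection: {Esme, Eli, Ines, Orla, Kai, Yosef, Yara} — 7.

7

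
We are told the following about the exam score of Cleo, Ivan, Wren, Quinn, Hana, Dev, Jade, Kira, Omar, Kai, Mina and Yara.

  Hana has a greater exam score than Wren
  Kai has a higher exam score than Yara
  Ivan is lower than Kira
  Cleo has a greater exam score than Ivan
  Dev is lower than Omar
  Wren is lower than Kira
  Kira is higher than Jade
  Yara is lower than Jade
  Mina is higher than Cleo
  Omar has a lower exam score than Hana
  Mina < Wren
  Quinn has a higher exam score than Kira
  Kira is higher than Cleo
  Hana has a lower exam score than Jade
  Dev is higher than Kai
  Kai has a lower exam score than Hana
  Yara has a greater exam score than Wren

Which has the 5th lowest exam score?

The consecutive relations fix a unique order: Ivan < Cleo < Mina < Wren < Yara < Kai < Dev < Omar < Hana < Jade < Kira < Quinn.
The 5th smallest is Yara.

Yara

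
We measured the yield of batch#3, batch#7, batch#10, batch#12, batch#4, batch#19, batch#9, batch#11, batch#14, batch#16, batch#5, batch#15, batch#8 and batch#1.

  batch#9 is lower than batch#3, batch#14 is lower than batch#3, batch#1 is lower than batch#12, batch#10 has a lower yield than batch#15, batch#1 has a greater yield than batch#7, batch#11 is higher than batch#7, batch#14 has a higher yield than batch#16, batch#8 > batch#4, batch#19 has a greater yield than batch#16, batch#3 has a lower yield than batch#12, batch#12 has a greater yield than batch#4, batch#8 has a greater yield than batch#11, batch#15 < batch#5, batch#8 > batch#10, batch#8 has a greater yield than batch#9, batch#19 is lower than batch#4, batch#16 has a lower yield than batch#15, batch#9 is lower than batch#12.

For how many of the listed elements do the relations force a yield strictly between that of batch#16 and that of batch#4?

1

Chaining upward from batch#16 reaches: batch#19, batch#14, batch#15, batch#8, batch#3, batch#12, batch#5.
Chaining downward from batch#4 reaches: batch#19.
Strictly between batch#16 and batch#4 are those in both lists: batch#19 — 1 element.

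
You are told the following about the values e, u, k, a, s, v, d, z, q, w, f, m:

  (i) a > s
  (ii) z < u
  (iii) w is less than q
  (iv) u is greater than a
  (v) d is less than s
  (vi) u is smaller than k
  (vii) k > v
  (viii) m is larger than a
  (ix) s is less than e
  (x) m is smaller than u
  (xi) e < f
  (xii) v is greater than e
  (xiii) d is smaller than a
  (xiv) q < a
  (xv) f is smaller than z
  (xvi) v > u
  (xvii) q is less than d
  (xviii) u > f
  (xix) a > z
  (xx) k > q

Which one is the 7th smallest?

Chaining the given pairs: w < q < d < s < e < f < z < a < m < u < v < k.
Counting 7 from the smallest end gives z.

z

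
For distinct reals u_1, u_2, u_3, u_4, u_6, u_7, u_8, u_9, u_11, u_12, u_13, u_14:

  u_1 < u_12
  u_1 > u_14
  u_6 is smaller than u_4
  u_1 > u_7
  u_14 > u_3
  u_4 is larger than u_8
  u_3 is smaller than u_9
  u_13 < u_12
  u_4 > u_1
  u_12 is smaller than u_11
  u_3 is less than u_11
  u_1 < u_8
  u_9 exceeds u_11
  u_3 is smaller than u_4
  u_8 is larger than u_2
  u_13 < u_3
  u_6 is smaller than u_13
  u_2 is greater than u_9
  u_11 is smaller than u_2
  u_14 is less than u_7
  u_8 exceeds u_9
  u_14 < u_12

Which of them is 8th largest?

u_7

Piecing the relations together gives one ordering: u_6 < u_13 < u_3 < u_14 < u_7 < u_1 < u_12 < u_11 < u_9 < u_2 < u_8 < u_4.
Counting 8 from the largest end gives u_7.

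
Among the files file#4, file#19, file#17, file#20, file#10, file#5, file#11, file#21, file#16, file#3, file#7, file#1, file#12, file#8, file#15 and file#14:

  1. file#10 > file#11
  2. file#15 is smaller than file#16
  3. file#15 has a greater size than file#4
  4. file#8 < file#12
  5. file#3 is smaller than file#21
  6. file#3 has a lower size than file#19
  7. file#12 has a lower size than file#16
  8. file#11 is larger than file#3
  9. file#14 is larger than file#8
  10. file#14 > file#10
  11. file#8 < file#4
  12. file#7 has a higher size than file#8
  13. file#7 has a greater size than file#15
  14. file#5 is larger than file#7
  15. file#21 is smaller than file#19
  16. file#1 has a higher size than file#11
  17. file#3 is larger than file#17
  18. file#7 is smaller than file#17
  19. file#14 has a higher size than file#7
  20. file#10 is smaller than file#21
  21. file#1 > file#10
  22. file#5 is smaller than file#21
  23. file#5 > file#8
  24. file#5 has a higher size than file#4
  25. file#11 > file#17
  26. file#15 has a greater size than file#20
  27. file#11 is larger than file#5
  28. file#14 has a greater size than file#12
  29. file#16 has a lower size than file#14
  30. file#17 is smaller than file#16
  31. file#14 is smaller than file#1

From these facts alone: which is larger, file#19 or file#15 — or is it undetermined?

file#19

file#15 < file#7 and file#7 < file#17 give file#15 < file#17.
With file#17 < file#3: file#15 < file#7 < file#17 < file#3.
With file#3 < file#11: file#15 < file#7 < file#17 < file#3 < file#11.
With file#11 < file#10: file#15 < file#7 < file#17 < file#3 < file#11 < file#10.
With file#10 < file#21: file#15 < file#7 < file#17 < file#3 < file#11 < file#10 < file#21.
Then file#21 < file#19 extends the chain to file#19.
So file#19 is larger.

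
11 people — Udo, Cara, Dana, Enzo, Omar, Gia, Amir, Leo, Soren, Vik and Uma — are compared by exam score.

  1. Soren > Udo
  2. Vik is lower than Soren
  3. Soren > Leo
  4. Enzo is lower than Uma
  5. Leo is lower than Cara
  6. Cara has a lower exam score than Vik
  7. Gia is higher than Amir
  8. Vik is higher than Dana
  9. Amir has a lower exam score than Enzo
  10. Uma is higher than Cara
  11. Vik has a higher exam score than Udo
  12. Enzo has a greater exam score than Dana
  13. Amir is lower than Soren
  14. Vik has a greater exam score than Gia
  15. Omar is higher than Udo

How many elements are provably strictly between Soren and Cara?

The relations place Cara below Soren. An element lies strictly between them when it is forced above Cara and also forced below Soren.
Above Cara: {Vik, Uma}. Below Soren: {Leo, Amir, Gia, Udo, Dana, Vik}.
Intersection: {Vik} — 1.

1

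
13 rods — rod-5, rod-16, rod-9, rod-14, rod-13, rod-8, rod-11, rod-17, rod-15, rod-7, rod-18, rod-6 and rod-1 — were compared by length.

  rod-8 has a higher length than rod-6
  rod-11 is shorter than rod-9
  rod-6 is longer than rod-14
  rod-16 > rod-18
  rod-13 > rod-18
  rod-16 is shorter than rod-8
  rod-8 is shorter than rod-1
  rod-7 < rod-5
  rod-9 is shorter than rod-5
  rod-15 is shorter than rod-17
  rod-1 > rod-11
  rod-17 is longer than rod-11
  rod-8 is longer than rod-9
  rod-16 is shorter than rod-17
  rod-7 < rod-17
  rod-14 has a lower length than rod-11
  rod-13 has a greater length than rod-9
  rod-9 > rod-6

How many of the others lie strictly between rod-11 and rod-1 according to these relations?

2

Chaining upward from rod-11 reaches: rod-9, rod-8, rod-5, rod-17, rod-13.
Chaining downward from rod-1 reaches: rod-18, rod-14, rod-6, rod-16, rod-9, rod-8.
Strictly between rod-11 and rod-1 are those in both lists: rod-9, rod-8 — 2 elements.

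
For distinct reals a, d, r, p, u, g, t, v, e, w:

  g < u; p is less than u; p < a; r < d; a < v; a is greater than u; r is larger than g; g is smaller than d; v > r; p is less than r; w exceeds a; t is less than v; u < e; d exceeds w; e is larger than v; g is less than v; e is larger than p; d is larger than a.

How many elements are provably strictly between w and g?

The relations place g below w. An element lies strictly between them when it is forced above g and also forced below w.
Above g: {r, u, a, v, e, d}. Below w: {p, u, a}.
Intersection: {u, a} — 2.

2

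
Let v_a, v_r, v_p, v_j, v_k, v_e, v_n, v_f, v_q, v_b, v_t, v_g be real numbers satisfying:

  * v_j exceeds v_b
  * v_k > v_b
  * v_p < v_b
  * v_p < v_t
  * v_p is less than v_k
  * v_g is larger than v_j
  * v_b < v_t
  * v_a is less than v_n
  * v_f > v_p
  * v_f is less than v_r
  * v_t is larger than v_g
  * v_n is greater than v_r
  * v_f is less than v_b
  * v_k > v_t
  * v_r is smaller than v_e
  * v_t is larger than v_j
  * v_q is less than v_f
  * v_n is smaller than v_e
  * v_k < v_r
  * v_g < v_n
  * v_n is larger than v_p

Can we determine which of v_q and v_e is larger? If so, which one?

v_q < v_f and v_f < v_b give v_q < v_b.
Then v_b < v_j extends the chain to v_j.
Then v_j < v_g extends the chain to v_g.
With v_g < v_t: v_q < v_f < v_b < v_j < v_g < v_t.
Then v_t < v_k extends the chain to v_k.
Then v_k < v_r extends the chain to v_r.
Then v_r < v_n extends the chain to v_n.
With v_n < v_e: v_q < v_f < v_b < v_j < v_g < v_t < v_k < v_r < v_n < v_e.
So v_e is larger.

v_e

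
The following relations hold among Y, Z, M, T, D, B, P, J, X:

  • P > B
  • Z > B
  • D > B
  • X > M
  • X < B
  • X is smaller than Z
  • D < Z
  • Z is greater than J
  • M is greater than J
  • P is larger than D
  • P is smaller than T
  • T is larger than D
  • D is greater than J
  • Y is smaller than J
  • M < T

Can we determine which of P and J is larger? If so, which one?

J < M and M < X give J < X.
With X < B: J < M < X < B.
Then B < D extends the chain to D.
Then D < P extends the chain to P.
So P is larger.

P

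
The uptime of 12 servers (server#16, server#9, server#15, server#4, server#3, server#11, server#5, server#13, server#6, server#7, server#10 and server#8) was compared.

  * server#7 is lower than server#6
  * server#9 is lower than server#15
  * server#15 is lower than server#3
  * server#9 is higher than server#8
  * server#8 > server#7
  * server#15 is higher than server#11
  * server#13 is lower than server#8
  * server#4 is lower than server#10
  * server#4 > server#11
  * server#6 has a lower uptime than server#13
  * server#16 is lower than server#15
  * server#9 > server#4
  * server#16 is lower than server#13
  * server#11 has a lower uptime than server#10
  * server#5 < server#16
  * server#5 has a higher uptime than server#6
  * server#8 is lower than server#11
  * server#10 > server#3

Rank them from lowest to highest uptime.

Nothing is placed below server#7, so it is least; from there server#7 < server#6; server#6 < server#5; server#5 < server#16; server#16 < server#13; server#13 < server#8; server#8 < server#11; server#11 < server#4; server#4 < server#9; server#9 < server#15; server#15 < server#3; server#3 < server#10, each given directly.

server#7 < server#6 < server#5 < server#16 < server#13 < server#8 < server#11 < server#4 < server#9 < server#15 < server#3 < server#10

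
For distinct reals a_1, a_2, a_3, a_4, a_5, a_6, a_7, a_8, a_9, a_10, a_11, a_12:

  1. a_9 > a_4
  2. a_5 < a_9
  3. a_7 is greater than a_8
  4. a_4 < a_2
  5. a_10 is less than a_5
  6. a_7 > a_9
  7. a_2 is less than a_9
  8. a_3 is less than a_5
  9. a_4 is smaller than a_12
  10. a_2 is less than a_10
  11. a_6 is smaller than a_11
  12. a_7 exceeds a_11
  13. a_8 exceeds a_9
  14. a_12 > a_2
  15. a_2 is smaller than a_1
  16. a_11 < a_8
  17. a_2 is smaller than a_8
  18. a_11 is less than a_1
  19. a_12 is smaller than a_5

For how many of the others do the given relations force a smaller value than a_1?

From a_1 the given relations immediately reach a_2, a_11.
From those, a_4, a_6 — 4 in total.
No other element is forced below a_1 by the given relations, so the count is 4.

4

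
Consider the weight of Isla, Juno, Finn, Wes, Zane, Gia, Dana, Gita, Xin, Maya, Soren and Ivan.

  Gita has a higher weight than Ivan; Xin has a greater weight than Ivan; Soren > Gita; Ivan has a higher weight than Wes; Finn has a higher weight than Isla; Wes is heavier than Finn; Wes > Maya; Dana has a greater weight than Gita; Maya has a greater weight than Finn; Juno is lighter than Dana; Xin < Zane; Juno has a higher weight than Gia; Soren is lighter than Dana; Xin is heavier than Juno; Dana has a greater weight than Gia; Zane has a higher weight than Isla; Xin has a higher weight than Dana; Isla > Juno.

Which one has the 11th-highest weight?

The consecutive relations fix a unique order: Gia < Juno < Isla < Finn < Maya < Wes < Ivan < Gita < Soren < Dana < Xin < Zane.
Counting 11 from the largest end gives Juno.

Juno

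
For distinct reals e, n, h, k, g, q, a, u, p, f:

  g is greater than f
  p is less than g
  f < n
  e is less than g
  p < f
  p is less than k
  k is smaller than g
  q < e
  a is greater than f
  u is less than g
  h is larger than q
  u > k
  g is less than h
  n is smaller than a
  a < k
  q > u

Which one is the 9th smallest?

Piecing the relations together gives one ordering: p < f < n < a < k < u < q < e < g < h.
Counting 9 from the smallest end gives g.

g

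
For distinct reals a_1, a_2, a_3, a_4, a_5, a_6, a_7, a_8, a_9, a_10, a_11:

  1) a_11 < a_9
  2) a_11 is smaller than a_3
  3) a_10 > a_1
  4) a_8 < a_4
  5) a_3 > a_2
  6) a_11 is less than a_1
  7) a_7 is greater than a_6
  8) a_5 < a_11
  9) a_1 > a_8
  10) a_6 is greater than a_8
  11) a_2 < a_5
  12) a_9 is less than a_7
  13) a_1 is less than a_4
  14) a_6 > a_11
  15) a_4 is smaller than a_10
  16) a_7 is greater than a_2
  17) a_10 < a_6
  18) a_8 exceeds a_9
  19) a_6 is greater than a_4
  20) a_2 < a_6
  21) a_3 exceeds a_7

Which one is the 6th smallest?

a_1

Piecing the relations together gives one ordering: a_2 < a_5 < a_11 < a_9 < a_8 < a_1 < a_4 < a_10 < a_6 < a_7 < a_3.
The 6th smallest is a_1.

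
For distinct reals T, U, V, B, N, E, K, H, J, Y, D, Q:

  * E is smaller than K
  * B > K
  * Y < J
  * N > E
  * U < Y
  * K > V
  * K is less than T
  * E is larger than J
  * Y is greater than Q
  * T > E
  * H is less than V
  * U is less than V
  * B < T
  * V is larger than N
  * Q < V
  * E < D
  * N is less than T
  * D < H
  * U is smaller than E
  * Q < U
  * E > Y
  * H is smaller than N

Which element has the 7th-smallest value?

The consecutive relations fix a unique order: Q < U < Y < J < E < D < H < N < V < K < B < T.
The 7th smallest is H.

H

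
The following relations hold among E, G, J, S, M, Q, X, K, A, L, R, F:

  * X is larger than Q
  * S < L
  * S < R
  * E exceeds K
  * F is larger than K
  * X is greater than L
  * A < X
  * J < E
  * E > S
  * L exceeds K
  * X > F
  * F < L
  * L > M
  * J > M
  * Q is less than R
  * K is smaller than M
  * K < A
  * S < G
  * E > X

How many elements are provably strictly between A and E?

1

Chaining upward from A reaches: X.
Chaining downward from E reaches: K, S, Q, M, F, L, J, X.
Strictly between A and E are those in both lists: X — 1 element.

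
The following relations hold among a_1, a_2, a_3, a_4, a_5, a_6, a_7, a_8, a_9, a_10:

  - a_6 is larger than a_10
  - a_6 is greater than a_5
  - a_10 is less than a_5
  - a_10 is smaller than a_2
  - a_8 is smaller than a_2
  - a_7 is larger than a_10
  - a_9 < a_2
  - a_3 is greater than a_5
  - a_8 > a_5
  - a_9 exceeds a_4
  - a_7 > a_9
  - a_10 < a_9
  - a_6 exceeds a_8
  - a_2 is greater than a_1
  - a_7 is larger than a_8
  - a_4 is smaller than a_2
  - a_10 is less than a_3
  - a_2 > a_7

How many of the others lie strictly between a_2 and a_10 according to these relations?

4

Chaining upward from a_10 reaches: a_5, a_8, a_9, a_7, a_3, a_6.
Chaining downward from a_2 reaches: a_1, a_4, a_5, a_8, a_9, a_7.
Strictly between a_10 and a_2 are those in both lists: a_5, a_8, a_9, a_7 — 4 elements.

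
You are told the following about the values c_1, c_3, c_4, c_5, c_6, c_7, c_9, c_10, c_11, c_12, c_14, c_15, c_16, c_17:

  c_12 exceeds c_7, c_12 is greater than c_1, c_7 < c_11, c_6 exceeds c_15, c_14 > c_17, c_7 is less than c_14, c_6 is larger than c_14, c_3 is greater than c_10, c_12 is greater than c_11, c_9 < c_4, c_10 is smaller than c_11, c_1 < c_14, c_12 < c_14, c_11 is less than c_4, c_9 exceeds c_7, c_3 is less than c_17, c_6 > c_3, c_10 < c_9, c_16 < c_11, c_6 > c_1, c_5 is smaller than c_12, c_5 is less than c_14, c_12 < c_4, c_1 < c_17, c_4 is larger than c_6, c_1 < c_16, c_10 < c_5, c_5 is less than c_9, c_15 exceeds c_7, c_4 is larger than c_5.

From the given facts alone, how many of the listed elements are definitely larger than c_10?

From c_10 the given relations immediately reach c_5, c_3, c_11, c_9.
From those, c_17, c_12, c_14, c_6, c_4 — 9 in total.
No other element is forced above c_10 by the given relations, so the count is 9.

9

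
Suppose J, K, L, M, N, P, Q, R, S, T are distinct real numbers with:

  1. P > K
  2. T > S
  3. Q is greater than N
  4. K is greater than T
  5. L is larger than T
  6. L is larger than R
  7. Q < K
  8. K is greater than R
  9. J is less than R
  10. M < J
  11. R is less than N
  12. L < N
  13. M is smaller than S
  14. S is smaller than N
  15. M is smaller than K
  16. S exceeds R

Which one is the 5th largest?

L

The consecutive relations fix a unique order: M < J < R < S < T < L < N < Q < K < P.
Counting 5 from the largest end gives L.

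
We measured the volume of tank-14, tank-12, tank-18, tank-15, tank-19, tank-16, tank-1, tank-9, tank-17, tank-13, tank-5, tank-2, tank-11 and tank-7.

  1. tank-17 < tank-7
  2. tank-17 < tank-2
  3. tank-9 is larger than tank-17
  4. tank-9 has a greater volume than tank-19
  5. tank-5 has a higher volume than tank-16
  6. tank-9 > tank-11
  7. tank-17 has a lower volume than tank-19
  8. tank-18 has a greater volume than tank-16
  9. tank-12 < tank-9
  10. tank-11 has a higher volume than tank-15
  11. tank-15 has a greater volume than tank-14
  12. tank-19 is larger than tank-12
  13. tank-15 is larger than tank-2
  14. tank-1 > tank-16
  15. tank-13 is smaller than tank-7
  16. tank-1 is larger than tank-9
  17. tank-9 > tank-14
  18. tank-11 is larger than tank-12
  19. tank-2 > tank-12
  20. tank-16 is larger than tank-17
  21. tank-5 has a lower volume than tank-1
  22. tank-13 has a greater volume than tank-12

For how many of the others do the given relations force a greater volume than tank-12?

The elements the relations force above tank-12 are tank-13, tank-2, tank-15, tank-19, tank-11, tank-9, tank-7, tank-1 — no chain reaches any other.
That is 8.

8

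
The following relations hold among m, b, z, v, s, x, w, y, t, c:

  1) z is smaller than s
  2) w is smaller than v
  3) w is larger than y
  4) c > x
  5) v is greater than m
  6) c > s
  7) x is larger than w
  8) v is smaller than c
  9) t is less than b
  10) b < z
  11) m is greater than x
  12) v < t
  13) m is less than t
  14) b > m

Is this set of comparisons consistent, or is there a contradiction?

consistent

The single ordering y < w < x < m < v < t < b < z < s < c satisfies every listed relation, so no contradiction arises.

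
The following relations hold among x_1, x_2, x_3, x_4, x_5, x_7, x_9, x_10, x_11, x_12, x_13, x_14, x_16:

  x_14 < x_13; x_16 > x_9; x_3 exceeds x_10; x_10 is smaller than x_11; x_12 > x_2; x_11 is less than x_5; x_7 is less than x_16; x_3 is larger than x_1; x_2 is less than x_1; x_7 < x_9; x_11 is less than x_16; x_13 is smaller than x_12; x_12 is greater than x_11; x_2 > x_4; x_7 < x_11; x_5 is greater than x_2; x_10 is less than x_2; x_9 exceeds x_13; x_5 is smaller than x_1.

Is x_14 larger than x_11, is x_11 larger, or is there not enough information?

Following every chain through x_11: above x_11 we get x_5, x_1, x_12, x_3, x_16; below x_11 we get x_7, x_10.
x_14 is not reached, and no chain runs the other way from x_14 to x_11.
So the given relations leave the order of x_11 and x_14 undetermined.

undetermined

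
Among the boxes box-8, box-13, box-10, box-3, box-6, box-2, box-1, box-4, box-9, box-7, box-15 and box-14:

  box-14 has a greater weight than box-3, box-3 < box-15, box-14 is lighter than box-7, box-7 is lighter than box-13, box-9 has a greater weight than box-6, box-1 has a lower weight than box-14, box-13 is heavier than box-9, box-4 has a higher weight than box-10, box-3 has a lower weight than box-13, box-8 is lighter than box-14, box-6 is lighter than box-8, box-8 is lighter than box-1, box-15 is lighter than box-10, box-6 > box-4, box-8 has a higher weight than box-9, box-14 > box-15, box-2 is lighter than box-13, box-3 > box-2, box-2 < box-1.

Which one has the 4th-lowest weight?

box-10

The consecutive relations fix a unique order: box-2 < box-3 < box-15 < box-10 < box-4 < box-6 < box-9 < box-8 < box-1 < box-14 < box-7 < box-13.
Counting 4 from the smallest end gives box-10.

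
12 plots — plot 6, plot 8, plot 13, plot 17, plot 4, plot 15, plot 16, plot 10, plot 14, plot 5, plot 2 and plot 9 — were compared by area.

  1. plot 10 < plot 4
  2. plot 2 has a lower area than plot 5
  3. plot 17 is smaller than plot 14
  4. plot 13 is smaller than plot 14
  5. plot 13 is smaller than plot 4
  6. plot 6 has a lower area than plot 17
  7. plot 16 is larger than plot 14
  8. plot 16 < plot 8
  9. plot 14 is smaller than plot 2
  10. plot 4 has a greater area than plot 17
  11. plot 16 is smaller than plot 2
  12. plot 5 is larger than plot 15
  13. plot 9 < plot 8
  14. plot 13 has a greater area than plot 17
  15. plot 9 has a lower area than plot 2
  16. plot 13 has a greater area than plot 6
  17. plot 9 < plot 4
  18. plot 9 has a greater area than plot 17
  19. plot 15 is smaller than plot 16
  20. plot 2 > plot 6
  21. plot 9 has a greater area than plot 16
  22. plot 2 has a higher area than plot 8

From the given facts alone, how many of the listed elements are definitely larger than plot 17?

The elements the relations force above plot 17 are plot 13, plot 14, plot 16, plot 9, plot 8, plot 2, plot 5, plot 4 — no chain reaches any other.
That is 8.

8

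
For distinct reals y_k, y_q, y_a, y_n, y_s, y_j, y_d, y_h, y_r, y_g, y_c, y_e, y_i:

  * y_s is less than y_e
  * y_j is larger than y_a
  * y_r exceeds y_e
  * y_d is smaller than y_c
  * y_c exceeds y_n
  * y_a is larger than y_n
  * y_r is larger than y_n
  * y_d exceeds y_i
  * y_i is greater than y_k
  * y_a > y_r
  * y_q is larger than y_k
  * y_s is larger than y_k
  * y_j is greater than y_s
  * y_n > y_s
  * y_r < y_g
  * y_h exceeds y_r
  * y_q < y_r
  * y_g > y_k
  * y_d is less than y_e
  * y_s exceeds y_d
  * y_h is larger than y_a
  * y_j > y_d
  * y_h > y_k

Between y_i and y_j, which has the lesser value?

y_i

The relevant relations are y_i < y_d; y_d < y_s; y_s < y_e; y_e < y_r; y_r < y_a; y_a < y_j.
Together: y_i < y_d < y_s < y_e < y_r < y_a < y_j.
So y_i < y_j; y_i is the smaller of the two.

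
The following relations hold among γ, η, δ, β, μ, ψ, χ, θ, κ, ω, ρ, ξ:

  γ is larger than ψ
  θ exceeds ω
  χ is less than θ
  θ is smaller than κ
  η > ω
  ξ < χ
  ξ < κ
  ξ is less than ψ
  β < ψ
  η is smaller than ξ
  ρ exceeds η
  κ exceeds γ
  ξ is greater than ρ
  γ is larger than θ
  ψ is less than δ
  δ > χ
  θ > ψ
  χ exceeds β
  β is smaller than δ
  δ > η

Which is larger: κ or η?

κ

Link the given pairs in sequence: η < ρ; ρ < ξ; ξ < χ; χ < θ; θ < γ; γ < κ.
Together: η < ρ < ξ < χ < θ < γ < κ.
So η < κ; κ is the larger of the two.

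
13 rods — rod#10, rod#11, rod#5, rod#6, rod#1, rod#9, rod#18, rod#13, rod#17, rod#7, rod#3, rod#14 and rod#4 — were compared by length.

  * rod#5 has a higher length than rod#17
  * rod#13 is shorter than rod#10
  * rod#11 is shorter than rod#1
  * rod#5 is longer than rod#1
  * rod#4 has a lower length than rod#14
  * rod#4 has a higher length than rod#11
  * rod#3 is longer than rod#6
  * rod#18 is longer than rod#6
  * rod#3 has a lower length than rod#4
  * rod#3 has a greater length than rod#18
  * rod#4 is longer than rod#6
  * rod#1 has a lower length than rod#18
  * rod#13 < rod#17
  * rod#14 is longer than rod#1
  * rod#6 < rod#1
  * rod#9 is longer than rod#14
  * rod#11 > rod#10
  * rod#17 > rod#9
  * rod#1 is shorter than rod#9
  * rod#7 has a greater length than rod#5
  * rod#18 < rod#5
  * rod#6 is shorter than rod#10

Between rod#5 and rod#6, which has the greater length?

The relevant relations are rod#6 < rod#10; rod#10 < rod#11; rod#11 < rod#1; rod#1 < rod#18; rod#18 < rod#3; rod#3 < rod#4; rod#4 < rod#14; rod#14 < rod#9; rod#9 < rod#17; rod#17 < rod#5.
Chaining these gives rod#6 < rod#10 < rod#11 < rod#1 < rod#18 < rod#3 < rod#4 < rod#14 < rod#9 < rod#17 < rod#5.
So rod#6 < rod#5; rod#5 is the longer of the two.

rod#5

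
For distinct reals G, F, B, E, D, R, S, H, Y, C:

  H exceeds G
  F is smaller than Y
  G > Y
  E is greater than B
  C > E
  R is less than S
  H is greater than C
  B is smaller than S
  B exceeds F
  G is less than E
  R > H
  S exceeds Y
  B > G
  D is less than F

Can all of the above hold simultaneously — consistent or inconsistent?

The single ordering D < F < Y < G < B < E < C < H < R < S satisfies every listed relation, so no contradiction arises.

consistent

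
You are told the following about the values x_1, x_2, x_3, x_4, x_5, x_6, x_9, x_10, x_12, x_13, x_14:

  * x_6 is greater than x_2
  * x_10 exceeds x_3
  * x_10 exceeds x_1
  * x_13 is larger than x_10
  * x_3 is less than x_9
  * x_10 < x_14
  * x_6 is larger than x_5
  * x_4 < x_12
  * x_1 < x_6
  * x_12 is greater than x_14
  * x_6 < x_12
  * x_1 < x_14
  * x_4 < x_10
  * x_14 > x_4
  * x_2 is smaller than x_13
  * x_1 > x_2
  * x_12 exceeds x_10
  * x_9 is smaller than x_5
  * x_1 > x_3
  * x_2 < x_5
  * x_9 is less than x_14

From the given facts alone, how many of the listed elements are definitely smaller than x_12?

Directly below x_12: x_4, x_10, x_14, x_6.
One step further: x_3, x_2, x_1, x_9, x_5 (9 so far).
No other element is forced below x_12 by the given relations, so the count is 9.

9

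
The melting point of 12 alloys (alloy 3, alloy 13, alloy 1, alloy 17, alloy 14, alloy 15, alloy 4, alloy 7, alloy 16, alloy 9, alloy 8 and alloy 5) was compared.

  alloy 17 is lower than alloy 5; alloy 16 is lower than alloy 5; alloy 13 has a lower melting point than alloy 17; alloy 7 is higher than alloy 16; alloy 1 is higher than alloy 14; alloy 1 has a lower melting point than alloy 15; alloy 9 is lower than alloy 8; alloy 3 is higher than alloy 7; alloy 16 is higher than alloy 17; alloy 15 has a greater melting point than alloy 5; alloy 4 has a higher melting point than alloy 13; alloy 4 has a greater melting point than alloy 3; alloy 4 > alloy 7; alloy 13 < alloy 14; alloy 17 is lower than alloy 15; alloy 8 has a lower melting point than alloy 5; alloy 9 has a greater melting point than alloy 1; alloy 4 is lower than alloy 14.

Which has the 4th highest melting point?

Piecing the relations together gives one ordering: alloy 13 < alloy 17 < alloy 16 < alloy 7 < alloy 3 < alloy 4 < alloy 14 < alloy 1 < alloy 9 < alloy 8 < alloy 5 < alloy 15.
The 4th largest is alloy 9.

alloy 9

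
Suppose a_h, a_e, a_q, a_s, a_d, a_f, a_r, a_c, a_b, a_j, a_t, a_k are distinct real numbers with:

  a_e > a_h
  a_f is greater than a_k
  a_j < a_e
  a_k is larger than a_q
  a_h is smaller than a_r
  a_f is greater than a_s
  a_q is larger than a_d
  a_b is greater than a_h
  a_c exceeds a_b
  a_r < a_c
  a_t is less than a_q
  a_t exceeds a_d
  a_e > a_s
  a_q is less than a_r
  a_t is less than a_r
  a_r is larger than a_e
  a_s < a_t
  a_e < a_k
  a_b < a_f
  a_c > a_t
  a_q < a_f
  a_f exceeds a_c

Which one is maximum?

a_s is not greatest since a_s < a_f; a_d is not greatest since a_d < a_t; a_j is not greatest since a_j < a_e; a_t is not greatest since a_t < a_q; a_q is not greatest since a_q < a_r; a_h is not greatest since a_h < a_b; a_e is not greatest since a_e < a_k; a_b is not greatest since a_b < a_c; a_k is not greatest since a_k < a_f; a_r is not greatest since a_r < a_c; a_c is not greatest since a_c < a_f.
Only a_f has nothing above it, so a_f is the maximum.

a_f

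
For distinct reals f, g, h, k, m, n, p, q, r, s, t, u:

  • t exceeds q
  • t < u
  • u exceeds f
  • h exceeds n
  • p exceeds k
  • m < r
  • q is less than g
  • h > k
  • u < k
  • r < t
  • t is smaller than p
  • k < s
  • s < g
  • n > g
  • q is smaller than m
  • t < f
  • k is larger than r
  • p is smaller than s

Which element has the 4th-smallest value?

t

Piecing the relations together gives one ordering: q < m < r < t < f < u < k < p < s < g < n < h.
The 4th smallest is t.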